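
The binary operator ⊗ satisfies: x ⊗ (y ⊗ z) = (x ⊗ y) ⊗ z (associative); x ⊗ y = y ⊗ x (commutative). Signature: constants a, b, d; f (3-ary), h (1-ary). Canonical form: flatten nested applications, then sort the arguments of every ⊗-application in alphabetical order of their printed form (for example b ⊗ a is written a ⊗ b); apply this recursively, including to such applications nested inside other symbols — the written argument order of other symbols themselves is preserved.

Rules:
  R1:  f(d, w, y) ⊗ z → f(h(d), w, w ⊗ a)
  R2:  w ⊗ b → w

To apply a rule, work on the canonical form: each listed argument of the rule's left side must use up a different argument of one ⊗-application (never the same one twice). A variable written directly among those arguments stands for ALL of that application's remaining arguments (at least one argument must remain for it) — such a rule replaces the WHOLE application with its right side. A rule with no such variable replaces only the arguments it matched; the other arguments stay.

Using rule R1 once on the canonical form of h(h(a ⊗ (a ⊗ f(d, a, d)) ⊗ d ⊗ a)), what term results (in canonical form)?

Canonical form:  h(h(a ⊗ a ⊗ a ⊗ d ⊗ f(d, a, d)))
R1 matches:  uses f(d, a, d);  w := a, y := d, z := a ⊗ a ⊗ a ⊗ d
The variable takes the whole remainder — replace the entire application.
New term:  h(h(f(h(d), a, a ⊗ a)))

Answer: h(h(f(h(d), a, a ⊗ a)))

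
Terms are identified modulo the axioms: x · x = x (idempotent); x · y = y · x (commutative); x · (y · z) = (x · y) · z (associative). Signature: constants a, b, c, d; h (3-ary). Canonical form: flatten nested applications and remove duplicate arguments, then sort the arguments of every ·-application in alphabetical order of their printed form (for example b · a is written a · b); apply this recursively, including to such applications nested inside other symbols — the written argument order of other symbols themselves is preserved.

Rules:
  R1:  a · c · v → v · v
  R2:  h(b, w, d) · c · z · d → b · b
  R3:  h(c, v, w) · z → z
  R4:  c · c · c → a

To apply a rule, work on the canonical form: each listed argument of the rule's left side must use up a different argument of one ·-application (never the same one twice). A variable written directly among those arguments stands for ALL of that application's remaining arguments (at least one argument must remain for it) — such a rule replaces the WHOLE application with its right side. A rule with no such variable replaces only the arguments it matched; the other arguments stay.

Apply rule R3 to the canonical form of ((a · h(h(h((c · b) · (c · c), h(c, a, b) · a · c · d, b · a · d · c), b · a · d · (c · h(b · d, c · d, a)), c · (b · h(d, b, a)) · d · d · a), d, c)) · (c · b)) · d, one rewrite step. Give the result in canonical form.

Answer: a · b · c · d · h(h(h(b · c, a · c · d, a · b · c · d), a · b · c · d · h(b · d, c · d, a), a · b · c · d · h(d, b, a)), d, c)

Derivation:
Canonical form:  a · b · c · d · h(h(h(b · c, a · c · d · h(c, a, b), a · b · c · d), a · b · c · d · h(b · d, c · d, a), a · b · c · d · h(d, b, a)), d, c)
R3 matches:  uses h(c, a, b);  v := a, w := b, z := a · c · d
The variable takes the whole remainder — replace the entire application.
Result:  a · b · c · d · h(h(h(b · c, a · c · d, a · b · c · d), a · b · c · d · h(b · d, c · d, a), a · b · c · d · h(d, b, a)), d, c)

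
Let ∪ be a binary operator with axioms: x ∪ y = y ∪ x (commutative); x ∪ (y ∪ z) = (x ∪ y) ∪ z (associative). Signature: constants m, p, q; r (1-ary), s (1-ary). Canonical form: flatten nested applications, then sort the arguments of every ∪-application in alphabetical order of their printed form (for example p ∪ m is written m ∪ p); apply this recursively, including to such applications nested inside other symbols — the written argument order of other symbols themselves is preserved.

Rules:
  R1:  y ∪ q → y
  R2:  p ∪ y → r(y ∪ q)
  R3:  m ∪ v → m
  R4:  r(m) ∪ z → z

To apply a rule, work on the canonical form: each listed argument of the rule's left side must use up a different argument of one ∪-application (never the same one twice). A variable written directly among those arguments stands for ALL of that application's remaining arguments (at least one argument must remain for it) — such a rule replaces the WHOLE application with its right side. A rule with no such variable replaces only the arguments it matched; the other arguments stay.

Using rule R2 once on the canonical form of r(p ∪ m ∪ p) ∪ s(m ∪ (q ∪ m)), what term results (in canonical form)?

Answer: r(r(m ∪ p ∪ q)) ∪ s(m ∪ m ∪ q)

Derivation:
Canonical form:  r(m ∪ p ∪ p) ∪ s(m ∪ m ∪ q)
Apply R2:  consuming p;  y := m ∪ p
The variable takes the whole remainder — replace the entire application.
Result:  r(r(m ∪ p ∪ q)) ∪ s(m ∪ m ∪ q)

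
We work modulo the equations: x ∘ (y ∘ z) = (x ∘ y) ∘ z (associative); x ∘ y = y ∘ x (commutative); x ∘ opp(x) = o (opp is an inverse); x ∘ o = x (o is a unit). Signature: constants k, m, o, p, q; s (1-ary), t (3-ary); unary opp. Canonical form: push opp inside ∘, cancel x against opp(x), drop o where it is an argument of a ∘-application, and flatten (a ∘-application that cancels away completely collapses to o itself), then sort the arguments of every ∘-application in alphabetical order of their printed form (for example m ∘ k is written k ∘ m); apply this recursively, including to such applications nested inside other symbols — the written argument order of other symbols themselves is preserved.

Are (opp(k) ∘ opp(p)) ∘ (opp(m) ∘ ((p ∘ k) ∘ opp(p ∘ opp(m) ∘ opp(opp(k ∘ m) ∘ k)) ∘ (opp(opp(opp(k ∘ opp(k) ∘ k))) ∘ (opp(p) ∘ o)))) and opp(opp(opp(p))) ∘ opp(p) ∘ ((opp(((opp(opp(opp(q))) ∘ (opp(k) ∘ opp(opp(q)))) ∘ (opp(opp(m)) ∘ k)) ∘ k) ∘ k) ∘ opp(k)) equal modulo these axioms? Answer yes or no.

Left:  (opp(k) ∘ opp(p)) ∘ (opp(m) ∘ ((p ∘ k) ∘ opp(p ∘ opp(m) ∘ opp(opp(k ∘ m) ∘ k)) ∘ (opp(opp(opp(k ∘ opp(k) ∘ k))) ∘ (opp(p) ∘ o))))
  Push opp inside:  distribute opp over ∘ and collapse double opp
  Combine occurrences:  opp(k) ∘ opp(p) ∘ opp(p) ∘ opp(m)
  Sort arguments:  opp(k) ∘ opp(m) ∘ opp(p) ∘ opp(p)
Right:  opp(opp(opp(p))) ∘ opp(p) ∘ ((opp(((opp(opp(opp(q))) ∘ (opp(k) ∘ opp(opp(q)))) ∘ (opp(opp(m)) ∘ k)) ∘ k) ∘ k) ∘ opp(k))
  Push opp inside:  distribute opp over ∘ and collapse double opp
  Cancel inverse pairs:  q cancels
  Collect:  opp(p) ∘ opp(p) ∘ opp(k) ∘ opp(m)
  Sort arguments:  opp(k) ∘ opp(m) ∘ opp(p) ∘ opp(p)

Answer: yes — both canonical forms are opp(k) ∘ opp(m) ∘ opp(p) ∘ opp(p)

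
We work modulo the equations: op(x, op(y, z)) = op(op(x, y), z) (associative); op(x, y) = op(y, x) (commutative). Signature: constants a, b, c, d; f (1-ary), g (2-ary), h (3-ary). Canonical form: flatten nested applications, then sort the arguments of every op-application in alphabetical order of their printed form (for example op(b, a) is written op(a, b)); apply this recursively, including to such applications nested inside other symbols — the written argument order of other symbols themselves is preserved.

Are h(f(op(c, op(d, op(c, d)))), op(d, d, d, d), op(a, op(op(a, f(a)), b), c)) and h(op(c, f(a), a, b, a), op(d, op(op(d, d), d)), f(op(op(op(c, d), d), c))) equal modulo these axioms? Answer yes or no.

Answer: no — h(f(op(c, c, d, d)), op(d, d, d, d), op(a, a, b, c, f(a))) vs h(op(a, a, b, c, f(a)), op(d, d, d, d), f(op(c, c, d, d)))

Derivation:
Left:  h(f(op(c, op(d, op(c, d)))), op(d, d, d, d), op(a, op(op(a, f(a)), b), c))
  Work inside:  op(a, op(op(a, f(a)), b), c)
  Un-nest:  op(a, a, f(a), b, c)
  Sort arguments:  op(a, a, b, c, f(a))
  Rebuild:  h(f(op(c, c, d, d)), op(d, d, d, d), op(a, a, b, c, f(a)))
Right:  h(op(c, f(a), a, b, a), op(d, op(op(d, d), d)), f(op(op(op(c, d), d), c)))
  Work inside:  op(op(op(c, d), d), c)
  Un-nest:  op(c, d, d, c)
  Sort:  op(c, c, d, d)
  Put back:  h(op(a, a, b, c, f(a)), op(d, d, d, d), f(op(c, c, d, d)))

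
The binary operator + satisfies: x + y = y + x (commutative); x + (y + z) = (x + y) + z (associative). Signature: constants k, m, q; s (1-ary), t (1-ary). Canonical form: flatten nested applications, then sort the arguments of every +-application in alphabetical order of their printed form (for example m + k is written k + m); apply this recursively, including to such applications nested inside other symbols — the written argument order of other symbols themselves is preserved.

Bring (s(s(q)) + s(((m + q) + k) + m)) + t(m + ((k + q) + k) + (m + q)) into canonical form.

Un-nest:  s(s(q)) + s(((m + q) + k) + m) + t(m + ((k + q) + k) + (m + q))
Canonicalize subterm:  s(((m + q) + k) + m)  →  s(k + m + m + q)
Inside:  t(m + ((k + q) + k) + (m + q))  →  t(k + k + m + m + q + q)
Order the arguments:  s(k + m + m + q) + s(s(q)) + t(k + k + m + m + q + q)

Answer: s(k + m + m + q) + s(s(q)) + t(k + k + m + m + q + q)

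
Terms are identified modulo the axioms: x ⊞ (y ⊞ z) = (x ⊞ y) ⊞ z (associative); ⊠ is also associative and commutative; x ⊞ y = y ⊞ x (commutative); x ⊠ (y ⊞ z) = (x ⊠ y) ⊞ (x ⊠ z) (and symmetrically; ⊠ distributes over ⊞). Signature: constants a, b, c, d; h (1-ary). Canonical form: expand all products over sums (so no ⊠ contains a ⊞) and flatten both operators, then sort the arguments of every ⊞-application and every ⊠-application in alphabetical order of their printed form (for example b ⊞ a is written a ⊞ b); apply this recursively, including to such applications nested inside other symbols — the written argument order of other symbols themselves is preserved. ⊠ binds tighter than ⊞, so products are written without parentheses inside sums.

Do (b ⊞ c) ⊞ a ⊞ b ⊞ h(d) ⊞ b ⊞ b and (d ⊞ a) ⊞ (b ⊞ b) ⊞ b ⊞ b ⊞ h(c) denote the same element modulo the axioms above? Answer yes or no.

Answer: no — a ⊞ b ⊞ b ⊞ b ⊞ b ⊞ c ⊞ h(d) vs a ⊞ b ⊞ b ⊞ b ⊞ b ⊞ d ⊞ h(c)

Derivation:
Left:  (b ⊞ c) ⊞ a ⊞ b ⊞ h(d) ⊞ b ⊞ b
  Flatten:  b ⊞ c ⊞ a ⊞ b ⊞ h(d) ⊞ b ⊞ b
  Sort arguments:  a ⊞ b ⊞ b ⊞ b ⊞ b ⊞ c ⊞ h(d)
Right:  (d ⊞ a) ⊞ (b ⊞ b) ⊞ b ⊞ b ⊞ h(c)
  Flatten:  d ⊞ a ⊞ b ⊞ b ⊞ b ⊞ b ⊞ h(c)
  Sort:  a ⊞ b ⊞ b ⊞ b ⊞ b ⊞ d ⊞ h(c)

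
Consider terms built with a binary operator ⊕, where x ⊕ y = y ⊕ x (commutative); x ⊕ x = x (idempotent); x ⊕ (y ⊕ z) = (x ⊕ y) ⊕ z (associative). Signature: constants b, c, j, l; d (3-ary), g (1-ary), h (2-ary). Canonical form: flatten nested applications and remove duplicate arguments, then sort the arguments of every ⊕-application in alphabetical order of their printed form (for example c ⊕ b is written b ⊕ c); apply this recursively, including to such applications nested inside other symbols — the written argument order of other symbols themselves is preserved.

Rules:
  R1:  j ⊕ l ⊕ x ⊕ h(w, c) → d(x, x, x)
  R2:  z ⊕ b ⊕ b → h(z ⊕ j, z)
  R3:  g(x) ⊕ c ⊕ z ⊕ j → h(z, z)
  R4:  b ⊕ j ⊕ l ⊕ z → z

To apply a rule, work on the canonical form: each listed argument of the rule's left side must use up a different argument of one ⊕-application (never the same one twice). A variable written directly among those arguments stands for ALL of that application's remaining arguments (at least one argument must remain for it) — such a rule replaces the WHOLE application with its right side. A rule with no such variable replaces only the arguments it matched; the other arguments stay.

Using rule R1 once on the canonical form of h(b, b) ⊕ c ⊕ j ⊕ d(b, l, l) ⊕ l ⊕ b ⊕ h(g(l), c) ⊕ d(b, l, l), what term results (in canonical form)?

Answer: d(b ⊕ c ⊕ d(b, l, l) ⊕ h(b, b), b ⊕ c ⊕ d(b, l, l) ⊕ h(b, b), b ⊕ c ⊕ d(b, l, l) ⊕ h(b, b))

Derivation:
Canonical form:  b ⊕ c ⊕ d(b, l, l) ⊕ h(b, b) ⊕ h(g(l), c) ⊕ j ⊕ l
Apply R1:  consuming h(g(l), c), j, l;  w := g(l), x := b ⊕ c ⊕ d(b, l, l) ⊕ h(b, b)
The variable takes the whole remainder — replace the entire application.
Giving:  d(b ⊕ c ⊕ d(b, l, l) ⊕ h(b, b), b ⊕ c ⊕ d(b, l, l) ⊕ h(b, b), b ⊕ c ⊕ d(b, l, l) ⊕ h(b, b))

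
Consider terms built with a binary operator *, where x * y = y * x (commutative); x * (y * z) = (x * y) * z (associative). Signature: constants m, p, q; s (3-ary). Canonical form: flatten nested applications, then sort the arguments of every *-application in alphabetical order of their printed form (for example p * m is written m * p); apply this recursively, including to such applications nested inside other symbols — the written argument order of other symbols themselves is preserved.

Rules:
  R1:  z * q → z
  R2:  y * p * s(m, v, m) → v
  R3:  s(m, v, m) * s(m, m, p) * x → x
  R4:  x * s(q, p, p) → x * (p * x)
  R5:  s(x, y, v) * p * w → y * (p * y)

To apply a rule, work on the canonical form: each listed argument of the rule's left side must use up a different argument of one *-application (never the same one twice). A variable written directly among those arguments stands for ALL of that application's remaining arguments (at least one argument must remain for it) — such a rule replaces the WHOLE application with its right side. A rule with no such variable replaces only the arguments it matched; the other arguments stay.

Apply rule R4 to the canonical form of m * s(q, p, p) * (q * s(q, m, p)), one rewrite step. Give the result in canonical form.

Canonical form:  m * q * s(q, m, p) * s(q, p, p)
R4 matches:  uses s(q, p, p);  x := m * q * s(q, m, p)
Every leftover argument binds to the variable; the entire application is replaced.
Result:  m * m * p * q * q * s(q, m, p) * s(q, m, p)

Answer: m * m * p * q * q * s(q, m, p) * s(q, m, p)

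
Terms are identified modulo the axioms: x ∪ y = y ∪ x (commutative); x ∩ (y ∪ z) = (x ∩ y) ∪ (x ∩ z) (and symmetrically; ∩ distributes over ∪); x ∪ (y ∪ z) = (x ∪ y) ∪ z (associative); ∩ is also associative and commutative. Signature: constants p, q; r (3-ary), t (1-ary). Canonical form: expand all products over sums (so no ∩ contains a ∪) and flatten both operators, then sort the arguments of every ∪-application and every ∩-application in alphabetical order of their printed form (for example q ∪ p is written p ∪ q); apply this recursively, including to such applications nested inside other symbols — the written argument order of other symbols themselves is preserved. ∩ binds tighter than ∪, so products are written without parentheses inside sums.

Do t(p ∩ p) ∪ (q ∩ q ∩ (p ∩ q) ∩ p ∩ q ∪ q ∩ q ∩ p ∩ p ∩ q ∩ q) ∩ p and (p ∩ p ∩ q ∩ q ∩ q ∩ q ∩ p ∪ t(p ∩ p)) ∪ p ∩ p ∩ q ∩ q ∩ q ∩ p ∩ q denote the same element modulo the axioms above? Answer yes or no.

Answer: yes — both canonical forms are p ∩ p ∩ p ∩ q ∩ q ∩ q ∩ q ∪ p ∩ p ∩ p ∩ q ∩ q ∩ q ∩ q ∪ t(p ∩ p)

Derivation:
Left:  t(p ∩ p) ∪ (q ∩ q ∩ (p ∩ q) ∩ p ∩ q ∪ q ∩ q ∩ p ∩ p ∩ q ∩ q) ∩ p
  Expand products over sums:  t(p ∩ p) ∪ p ∩ p ∩ p ∩ q ∩ q ∩ q ∩ q ∪ p ∩ p ∩ p ∩ q ∩ q ∩ q ∩ q
  Sort arguments:  p ∩ p ∩ p ∩ q ∩ q ∩ q ∩ q ∪ p ∩ p ∩ p ∩ q ∩ q ∩ q ∩ q ∪ t(p ∩ p)
Right:  (p ∩ p ∩ q ∩ q ∩ q ∩ q ∩ p ∪ t(p ∩ p)) ∪ p ∩ p ∩ q ∩ q ∩ q ∩ p ∩ q
  Flatten:  p ∩ p ∩ p ∩ q ∩ q ∩ q ∩ q ∪ t(p ∩ p) ∪ p ∩ p ∩ p ∩ q ∩ q ∩ q ∩ q
  Sort:  p ∩ p ∩ p ∩ q ∩ q ∩ q ∩ q ∪ p ∩ p ∩ p ∩ q ∩ q ∩ q ∩ q ∪ t(p ∩ p)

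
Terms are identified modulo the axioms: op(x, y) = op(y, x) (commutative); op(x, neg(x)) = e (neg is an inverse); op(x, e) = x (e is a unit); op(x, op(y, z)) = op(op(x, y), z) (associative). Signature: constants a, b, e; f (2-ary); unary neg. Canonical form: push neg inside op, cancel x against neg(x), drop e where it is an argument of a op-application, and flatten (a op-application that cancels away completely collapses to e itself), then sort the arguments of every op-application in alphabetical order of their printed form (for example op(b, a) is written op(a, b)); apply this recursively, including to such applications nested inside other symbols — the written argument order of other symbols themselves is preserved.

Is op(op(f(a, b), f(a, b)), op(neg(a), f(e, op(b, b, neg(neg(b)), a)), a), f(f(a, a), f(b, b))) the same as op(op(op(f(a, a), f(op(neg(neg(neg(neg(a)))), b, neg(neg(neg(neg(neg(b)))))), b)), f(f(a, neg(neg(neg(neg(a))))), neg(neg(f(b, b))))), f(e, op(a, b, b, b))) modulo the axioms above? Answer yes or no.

Left:  op(op(f(a, b), f(a, b)), op(neg(a), f(e, op(b, b, neg(neg(b)), a)), a), f(f(a, a), f(b, b)))
  Push neg inside:  distribute neg over op and collapse double neg
  Cancel inverse pairs:  a cancels
  Collect:  op(f(a, b), f(a, b), f(e, op(a, b, b, b)), f(f(a, a), f(b, b)))
Right:  op(op(op(f(a, a), f(op(neg(neg(neg(neg(a)))), b, neg(neg(neg(neg(neg(b)))))), b)), f(f(a, neg(neg(neg(neg(a))))), neg(neg(f(b, b))))), f(e, op(a, b, b, b)))
  Push neg inside:  distribute neg over op and collapse double neg
  Collect terms:  op(f(a, a), f(a, b), f(f(a, a), f(b, b)), f(e, op(a, b, b, b)))
  Sort arguments:  op(f(a, a), f(a, b), f(e, op(a, b, b, b)), f(f(a, a), f(b, b)))

Answer: no — op(f(a, b), f(a, b), f(e, op(a, b, b, b)), f(f(a, a), f(b, b))) vs op(f(a, a), f(a, b), f(e, op(a, b, b, b)), f(f(a, a), f(b, b)))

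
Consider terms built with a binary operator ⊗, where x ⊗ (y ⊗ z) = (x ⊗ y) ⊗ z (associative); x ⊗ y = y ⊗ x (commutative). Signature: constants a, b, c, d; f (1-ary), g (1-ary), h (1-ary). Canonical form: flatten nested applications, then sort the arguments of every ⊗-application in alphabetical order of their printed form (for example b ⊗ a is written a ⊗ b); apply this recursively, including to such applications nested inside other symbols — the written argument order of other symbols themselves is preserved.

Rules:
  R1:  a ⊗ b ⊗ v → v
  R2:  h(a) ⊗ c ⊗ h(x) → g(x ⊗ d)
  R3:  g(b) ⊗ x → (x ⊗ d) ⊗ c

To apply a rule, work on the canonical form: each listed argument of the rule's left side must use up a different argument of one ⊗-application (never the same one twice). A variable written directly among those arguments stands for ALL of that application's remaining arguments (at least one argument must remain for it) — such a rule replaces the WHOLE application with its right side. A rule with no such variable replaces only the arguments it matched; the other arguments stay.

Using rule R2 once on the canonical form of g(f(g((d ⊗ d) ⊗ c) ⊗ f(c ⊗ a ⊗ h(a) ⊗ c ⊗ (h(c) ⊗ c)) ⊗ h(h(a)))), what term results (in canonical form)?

Canonical form:  g(f(f(a ⊗ c ⊗ c ⊗ c ⊗ h(a) ⊗ h(c)) ⊗ g(c ⊗ d ⊗ d) ⊗ h(h(a))))
R2 matches:  uses c, h(a), h(c);  x := c
Result:  g(f(f(a ⊗ c ⊗ c ⊗ g(c ⊗ d)) ⊗ g(c ⊗ d ⊗ d) ⊗ h(h(a))))

Answer: g(f(f(a ⊗ c ⊗ c ⊗ g(c ⊗ d)) ⊗ g(c ⊗ d ⊗ d) ⊗ h(h(a))))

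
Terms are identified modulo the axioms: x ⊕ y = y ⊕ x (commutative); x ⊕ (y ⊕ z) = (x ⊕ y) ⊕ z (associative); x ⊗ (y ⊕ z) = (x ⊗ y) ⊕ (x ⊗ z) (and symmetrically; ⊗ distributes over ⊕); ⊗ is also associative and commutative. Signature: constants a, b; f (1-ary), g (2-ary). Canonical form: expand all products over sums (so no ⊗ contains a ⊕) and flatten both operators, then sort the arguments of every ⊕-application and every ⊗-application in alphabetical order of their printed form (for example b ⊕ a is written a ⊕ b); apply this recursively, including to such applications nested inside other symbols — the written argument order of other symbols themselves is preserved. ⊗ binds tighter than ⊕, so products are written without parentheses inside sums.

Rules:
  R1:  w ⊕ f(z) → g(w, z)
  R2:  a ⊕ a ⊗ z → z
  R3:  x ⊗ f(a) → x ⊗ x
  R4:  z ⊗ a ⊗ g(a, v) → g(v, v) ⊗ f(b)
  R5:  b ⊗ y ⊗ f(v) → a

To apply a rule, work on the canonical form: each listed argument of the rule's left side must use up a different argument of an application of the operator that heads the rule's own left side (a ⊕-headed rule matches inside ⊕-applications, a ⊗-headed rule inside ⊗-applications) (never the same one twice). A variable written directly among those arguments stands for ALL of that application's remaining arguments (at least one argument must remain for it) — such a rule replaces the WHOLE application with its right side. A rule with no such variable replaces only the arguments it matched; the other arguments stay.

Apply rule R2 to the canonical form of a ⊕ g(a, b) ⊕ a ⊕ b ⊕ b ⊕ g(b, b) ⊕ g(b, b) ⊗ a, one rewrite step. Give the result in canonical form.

Canonical form:  a ⊕ a ⊕ a ⊗ g(b, b) ⊕ b ⊕ b ⊕ g(a, b) ⊕ g(b, b)
Match R2:  consume a, a ⊗ g(b, b);  z := g(b, b)
New term:  a ⊕ b ⊕ b ⊕ g(a, b) ⊕ g(b, b) ⊕ g(b, b)

Answer: a ⊕ b ⊕ b ⊕ g(a, b) ⊕ g(b, b) ⊕ g(b, b)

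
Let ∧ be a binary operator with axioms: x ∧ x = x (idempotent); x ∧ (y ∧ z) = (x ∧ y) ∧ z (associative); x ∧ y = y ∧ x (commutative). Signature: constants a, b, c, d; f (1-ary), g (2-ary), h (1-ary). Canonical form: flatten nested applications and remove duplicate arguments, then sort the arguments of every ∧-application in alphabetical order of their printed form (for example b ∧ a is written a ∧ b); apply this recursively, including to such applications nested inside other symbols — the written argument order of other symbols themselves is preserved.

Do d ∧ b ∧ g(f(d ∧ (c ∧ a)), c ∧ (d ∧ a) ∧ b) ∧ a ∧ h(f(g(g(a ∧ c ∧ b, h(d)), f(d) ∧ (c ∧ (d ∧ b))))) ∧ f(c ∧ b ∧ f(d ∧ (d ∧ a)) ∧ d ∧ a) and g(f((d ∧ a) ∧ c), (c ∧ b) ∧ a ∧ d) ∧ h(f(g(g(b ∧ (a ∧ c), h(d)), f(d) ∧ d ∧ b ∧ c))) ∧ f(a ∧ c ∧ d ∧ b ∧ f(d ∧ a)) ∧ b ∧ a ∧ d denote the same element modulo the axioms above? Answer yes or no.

Answer: yes — both canonical forms are a ∧ b ∧ d ∧ f(a ∧ b ∧ c ∧ d ∧ f(a ∧ d)) ∧ g(f(a ∧ c ∧ d), a ∧ b ∧ c ∧ d) ∧ h(f(g(g(a ∧ b ∧ c, h(d)), b ∧ c ∧ d ∧ f(d))))

Derivation:
Left:  d ∧ b ∧ g(f(d ∧ (c ∧ a)), c ∧ (d ∧ a) ∧ b) ∧ a ∧ h(f(g(g(a ∧ c ∧ b, h(d)), f(d) ∧ (c ∧ (d ∧ b))))) ∧ f(c ∧ b ∧ f(d ∧ (d ∧ a)) ∧ d ∧ a)
  Simplify inside:  g(f(d ∧ (c ∧ a)), c ∧ (d ∧ a) ∧ b)  →  g(f(a ∧ c ∧ d), a ∧ b ∧ c ∧ d)
  Inside:  h(f(g(g(a ∧ c ∧ b, h(d)), f(d) ∧ (c ∧ (d ∧ b)))))  →  h(f(g(g(a ∧ b ∧ c, h(d)), b ∧ c ∧ d ∧ f(d))))
  Canonicalize subterm:  f(c ∧ b ∧ f(d ∧ (d ∧ a)) ∧ d ∧ a)  →  f(a ∧ b ∧ c ∧ d ∧ f(a ∧ d))
  Sort arguments:  a ∧ b ∧ d ∧ f(a ∧ b ∧ c ∧ d ∧ f(a ∧ d)) ∧ g(f(a ∧ c ∧ d), a ∧ b ∧ c ∧ d) ∧ h(f(g(g(a ∧ b ∧ c, h(d)), b ∧ c ∧ d ∧ f(d))))
Right:  g(f((d ∧ a) ∧ c), (c ∧ b) ∧ a ∧ d) ∧ h(f(g(g(b ∧ (a ∧ c), h(d)), f(d) ∧ d ∧ b ∧ c))) ∧ f(a ∧ c ∧ d ∧ b ∧ f(d ∧ a)) ∧ b ∧ a ∧ d
  Simplify inside:  g(f((d ∧ a) ∧ c), (c ∧ b) ∧ a ∧ d)  →  g(f(a ∧ c ∧ d), a ∧ b ∧ c ∧ d)
  Simplify inside:  h(f(g(g(b ∧ (a ∧ c), h(d)), f(d) ∧ d ∧ b ∧ c)))  →  h(f(g(g(a ∧ b ∧ c, h(d)), b ∧ c ∧ d ∧ f(d))))
  Canonicalize subterm:  f(a ∧ c ∧ d ∧ b ∧ f(d ∧ a))  →  f(a ∧ b ∧ c ∧ d ∧ f(a ∧ d))
  Order the arguments:  a ∧ b ∧ d ∧ f(a ∧ b ∧ c ∧ d ∧ f(a ∧ d)) ∧ g(f(a ∧ c ∧ d), a ∧ b ∧ c ∧ d) ∧ h(f(g(g(a ∧ b ∧ c, h(d)), b ∧ c ∧ d ∧ f(d))))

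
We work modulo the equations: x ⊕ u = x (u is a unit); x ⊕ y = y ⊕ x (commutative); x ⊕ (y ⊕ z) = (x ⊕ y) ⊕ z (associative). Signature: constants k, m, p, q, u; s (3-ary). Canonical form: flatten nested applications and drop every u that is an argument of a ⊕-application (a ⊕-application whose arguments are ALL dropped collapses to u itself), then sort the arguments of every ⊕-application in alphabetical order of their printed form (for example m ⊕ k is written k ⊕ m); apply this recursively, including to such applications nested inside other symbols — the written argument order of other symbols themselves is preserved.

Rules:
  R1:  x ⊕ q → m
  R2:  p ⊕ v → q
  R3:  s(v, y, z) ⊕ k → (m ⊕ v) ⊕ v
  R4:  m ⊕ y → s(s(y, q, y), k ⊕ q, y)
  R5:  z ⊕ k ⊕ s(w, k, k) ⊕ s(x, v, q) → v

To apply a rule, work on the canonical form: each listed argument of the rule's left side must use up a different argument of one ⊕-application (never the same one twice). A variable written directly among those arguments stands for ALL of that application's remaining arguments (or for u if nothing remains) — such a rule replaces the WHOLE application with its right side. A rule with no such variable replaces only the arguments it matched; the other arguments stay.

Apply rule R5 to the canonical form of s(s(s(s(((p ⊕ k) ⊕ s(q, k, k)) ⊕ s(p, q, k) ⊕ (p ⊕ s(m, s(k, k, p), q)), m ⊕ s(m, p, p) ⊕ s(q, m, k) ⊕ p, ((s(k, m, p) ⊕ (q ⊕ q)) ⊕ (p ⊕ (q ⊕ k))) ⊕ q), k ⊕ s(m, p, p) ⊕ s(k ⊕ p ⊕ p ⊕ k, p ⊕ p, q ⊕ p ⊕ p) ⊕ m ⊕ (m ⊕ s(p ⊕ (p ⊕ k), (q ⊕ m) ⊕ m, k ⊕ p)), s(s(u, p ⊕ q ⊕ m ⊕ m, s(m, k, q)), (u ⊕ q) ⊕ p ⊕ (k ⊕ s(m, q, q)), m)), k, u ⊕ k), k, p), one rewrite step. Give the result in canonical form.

Answer: s(s(s(s(s(k, k, p), m ⊕ p ⊕ s(m, p, p) ⊕ s(q, m, k), k ⊕ p ⊕ q ⊕ q ⊕ q ⊕ q ⊕ s(k, m, p)), k ⊕ m ⊕ m ⊕ s(k ⊕ k ⊕ p ⊕ p, p ⊕ p, p ⊕ p ⊕ q) ⊕ s(k ⊕ p ⊕ p, m ⊕ m ⊕ q, k ⊕ p) ⊕ s(m, p, p), s(s(u, m ⊕ m ⊕ p ⊕ q, s(m, k, q)), k ⊕ p ⊕ q ⊕ s(m, q, q), m)), k, k), k, p)

Derivation:
Canonical form:  s(s(s(s(k ⊕ p ⊕ p ⊕ s(m, s(k, k, p), q) ⊕ s(p, q, k) ⊕ s(q, k, k), m ⊕ p ⊕ s(m, p, p) ⊕ s(q, m, k), k ⊕ p ⊕ q ⊕ q ⊕ q ⊕ q ⊕ s(k, m, p)), k ⊕ m ⊕ m ⊕ s(k ⊕ k ⊕ p ⊕ p, p ⊕ p, p ⊕ p ⊕ q) ⊕ s(k ⊕ p ⊕ p, m ⊕ m ⊕ q, k ⊕ p) ⊕ s(m, p, p), s(s(u, m ⊕ m ⊕ p ⊕ q, s(m, k, q)), k ⊕ p ⊕ q ⊕ s(m, q, q), m)), k, k), k, p)
Match R5:  consume k, s(m, s(k, k, p), q), s(q, k, k);  v := s(k, k, p), w := q, x := m, z := p ⊕ p ⊕ s(p, q, k)
Every leftover argument binds to the variable; the entire application is replaced.
Giving:  s(s(s(s(s(k, k, p), m ⊕ p ⊕ s(m, p, p) ⊕ s(q, m, k), k ⊕ p ⊕ q ⊕ q ⊕ q ⊕ q ⊕ s(k, m, p)), k ⊕ m ⊕ m ⊕ s(k ⊕ k ⊕ p ⊕ p, p ⊕ p, p ⊕ p ⊕ q) ⊕ s(k ⊕ p ⊕ p, m ⊕ m ⊕ q, k ⊕ p) ⊕ s(m, p, p), s(s(u, m ⊕ m ⊕ p ⊕ q, s(m, k, q)), k ⊕ p ⊕ q ⊕ s(m, q, q), m)), k, k), k, p)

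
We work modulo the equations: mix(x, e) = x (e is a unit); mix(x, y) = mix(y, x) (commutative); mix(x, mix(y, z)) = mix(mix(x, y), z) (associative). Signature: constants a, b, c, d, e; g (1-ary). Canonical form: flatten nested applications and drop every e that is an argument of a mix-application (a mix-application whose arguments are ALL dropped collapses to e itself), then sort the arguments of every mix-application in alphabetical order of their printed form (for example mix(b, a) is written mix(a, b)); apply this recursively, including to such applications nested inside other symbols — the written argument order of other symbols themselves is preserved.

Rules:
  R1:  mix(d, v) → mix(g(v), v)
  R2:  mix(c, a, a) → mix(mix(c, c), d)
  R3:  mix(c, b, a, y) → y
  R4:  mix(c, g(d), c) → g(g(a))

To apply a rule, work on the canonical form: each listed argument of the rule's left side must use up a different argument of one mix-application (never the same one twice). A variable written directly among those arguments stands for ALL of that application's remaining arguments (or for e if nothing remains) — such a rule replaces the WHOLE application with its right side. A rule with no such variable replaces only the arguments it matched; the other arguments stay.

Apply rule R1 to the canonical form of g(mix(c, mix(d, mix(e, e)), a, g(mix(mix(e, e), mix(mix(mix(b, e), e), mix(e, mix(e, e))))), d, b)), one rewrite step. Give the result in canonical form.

Canonical form:  g(mix(a, b, c, d, d, g(b)))
Match R1:  consume d;  v := mix(a, b, c, d, g(b))
Every leftover argument binds to the variable; the entire application is replaced.
Giving:  g(mix(a, b, c, d, g(b), g(mix(a, b, c, d, g(b)))))

Answer: g(mix(a, b, c, d, g(b), g(mix(a, b, c, d, g(b)))))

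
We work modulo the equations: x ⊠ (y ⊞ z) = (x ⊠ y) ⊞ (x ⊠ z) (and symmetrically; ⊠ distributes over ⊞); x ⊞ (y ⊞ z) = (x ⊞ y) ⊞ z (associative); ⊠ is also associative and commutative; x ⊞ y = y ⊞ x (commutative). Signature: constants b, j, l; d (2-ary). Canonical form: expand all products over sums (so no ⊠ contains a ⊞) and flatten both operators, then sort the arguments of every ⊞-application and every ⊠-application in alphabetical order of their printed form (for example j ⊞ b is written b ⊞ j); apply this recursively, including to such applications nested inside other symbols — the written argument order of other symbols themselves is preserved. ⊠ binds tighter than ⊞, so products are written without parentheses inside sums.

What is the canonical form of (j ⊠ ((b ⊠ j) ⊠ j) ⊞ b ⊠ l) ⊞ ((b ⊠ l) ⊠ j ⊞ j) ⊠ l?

Distribute:  b ⊠ j ⊠ j ⊠ j ⊞ b ⊠ l ⊞ b ⊠ j ⊠ l ⊠ l ⊞ j ⊠ l
Sort:  b ⊠ j ⊠ j ⊠ j ⊞ b ⊠ j ⊠ l ⊠ l ⊞ b ⊠ l ⊞ j ⊠ l

Answer: b ⊠ j ⊠ j ⊠ j ⊞ b ⊠ j ⊠ l ⊠ l ⊞ b ⊠ l ⊞ j ⊠ l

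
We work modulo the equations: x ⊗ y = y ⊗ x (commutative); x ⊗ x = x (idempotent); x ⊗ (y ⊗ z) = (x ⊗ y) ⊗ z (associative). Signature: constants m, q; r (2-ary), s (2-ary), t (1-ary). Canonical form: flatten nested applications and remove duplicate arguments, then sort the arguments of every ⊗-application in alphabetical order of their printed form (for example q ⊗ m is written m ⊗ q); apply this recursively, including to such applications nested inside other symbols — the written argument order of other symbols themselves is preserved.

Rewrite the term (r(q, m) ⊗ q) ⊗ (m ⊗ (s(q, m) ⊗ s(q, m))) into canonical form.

Answer: m ⊗ q ⊗ r(q, m) ⊗ s(q, m)

Derivation:
Merge nested applications:  r(q, m) ⊗ q ⊗ m ⊗ s(q, m) ⊗ s(q, m)
Idempotence:  drop duplicate s(q, m)
Sort:  m ⊗ q ⊗ r(q, m) ⊗ s(q, m)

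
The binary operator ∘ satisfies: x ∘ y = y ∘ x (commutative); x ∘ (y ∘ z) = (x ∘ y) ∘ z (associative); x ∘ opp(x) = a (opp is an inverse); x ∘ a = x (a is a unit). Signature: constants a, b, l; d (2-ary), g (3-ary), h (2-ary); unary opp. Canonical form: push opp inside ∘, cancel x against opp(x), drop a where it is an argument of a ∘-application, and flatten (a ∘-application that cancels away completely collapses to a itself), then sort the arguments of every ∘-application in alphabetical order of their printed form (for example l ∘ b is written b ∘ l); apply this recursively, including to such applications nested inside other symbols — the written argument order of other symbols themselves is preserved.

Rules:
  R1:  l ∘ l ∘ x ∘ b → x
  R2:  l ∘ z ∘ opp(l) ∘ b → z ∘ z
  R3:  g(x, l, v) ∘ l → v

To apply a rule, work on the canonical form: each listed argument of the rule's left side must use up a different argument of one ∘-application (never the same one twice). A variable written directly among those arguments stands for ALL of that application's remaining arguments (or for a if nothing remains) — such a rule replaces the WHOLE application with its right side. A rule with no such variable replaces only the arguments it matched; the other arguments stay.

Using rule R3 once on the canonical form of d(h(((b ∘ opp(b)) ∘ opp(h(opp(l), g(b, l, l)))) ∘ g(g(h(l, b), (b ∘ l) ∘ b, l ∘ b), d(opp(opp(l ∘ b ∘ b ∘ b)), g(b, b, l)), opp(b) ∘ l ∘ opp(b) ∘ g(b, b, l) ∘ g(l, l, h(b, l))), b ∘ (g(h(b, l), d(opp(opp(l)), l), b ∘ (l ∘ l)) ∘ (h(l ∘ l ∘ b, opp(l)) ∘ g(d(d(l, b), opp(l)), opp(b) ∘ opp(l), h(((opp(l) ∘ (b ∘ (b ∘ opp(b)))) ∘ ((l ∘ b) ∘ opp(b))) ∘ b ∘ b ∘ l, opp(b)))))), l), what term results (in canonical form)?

Canonical form:  d(h(g(g(h(l, b), b ∘ b ∘ l, b ∘ l), d(b ∘ b ∘ b ∘ l, g(b, b, l)), g(b, b, l) ∘ g(l, l, h(b, l)) ∘ l ∘ opp(b) ∘ opp(b)) ∘ opp(h(opp(l), g(b, l, l))), b ∘ g(d(d(l, b), opp(l)), opp(b) ∘ opp(l), h(b ∘ b ∘ b ∘ l, opp(b))) ∘ g(h(b, l), d(l, l), b ∘ l ∘ l) ∘ h(b ∘ l ∘ l, opp(l))), l)
R3 matches:  uses g(l, l, h(b, l)), l;  v := h(b, l), x := l
Giving:  d(h(g(g(h(l, b), b ∘ b ∘ l, b ∘ l), d(b ∘ b ∘ b ∘ l, g(b, b, l)), g(b, b, l) ∘ h(b, l) ∘ opp(b) ∘ opp(b)) ∘ opp(h(opp(l), g(b, l, l))), b ∘ g(d(d(l, b), opp(l)), opp(b) ∘ opp(l), h(b ∘ b ∘ b ∘ l, opp(b))) ∘ g(h(b, l), d(l, l), b ∘ l ∘ l) ∘ h(b ∘ l ∘ l, opp(l))), l)

Answer: d(h(g(g(h(l, b), b ∘ b ∘ l, b ∘ l), d(b ∘ b ∘ b ∘ l, g(b, b, l)), g(b, b, l) ∘ h(b, l) ∘ opp(b) ∘ opp(b)) ∘ opp(h(opp(l), g(b, l, l))), b ∘ g(d(d(l, b), opp(l)), opp(b) ∘ opp(l), h(b ∘ b ∘ b ∘ l, opp(b))) ∘ g(h(b, l), d(l, l), b ∘ l ∘ l) ∘ h(b ∘ l ∘ l, opp(l))), l)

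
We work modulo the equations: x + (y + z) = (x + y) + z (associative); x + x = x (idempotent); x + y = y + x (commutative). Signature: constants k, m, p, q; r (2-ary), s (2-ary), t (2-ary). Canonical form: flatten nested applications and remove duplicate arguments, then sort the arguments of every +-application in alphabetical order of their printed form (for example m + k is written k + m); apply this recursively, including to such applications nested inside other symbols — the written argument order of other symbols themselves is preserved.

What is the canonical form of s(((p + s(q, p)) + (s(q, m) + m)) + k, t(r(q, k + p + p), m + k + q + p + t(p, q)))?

Work inside:  ((p + s(q, p)) + (s(q, m) + m)) + k
Un-nest:  p + s(q, p) + s(q, m) + m + k
Sort:  k + m + p + s(q, m) + s(q, p)
Rebuild:  s(k + m + p + s(q, m) + s(q, p), t(r(q, k + p), k + m + p + q + t(p, q)))

Answer: s(k + m + p + s(q, m) + s(q, p), t(r(q, k + p), k + m + p + q + t(p, q)))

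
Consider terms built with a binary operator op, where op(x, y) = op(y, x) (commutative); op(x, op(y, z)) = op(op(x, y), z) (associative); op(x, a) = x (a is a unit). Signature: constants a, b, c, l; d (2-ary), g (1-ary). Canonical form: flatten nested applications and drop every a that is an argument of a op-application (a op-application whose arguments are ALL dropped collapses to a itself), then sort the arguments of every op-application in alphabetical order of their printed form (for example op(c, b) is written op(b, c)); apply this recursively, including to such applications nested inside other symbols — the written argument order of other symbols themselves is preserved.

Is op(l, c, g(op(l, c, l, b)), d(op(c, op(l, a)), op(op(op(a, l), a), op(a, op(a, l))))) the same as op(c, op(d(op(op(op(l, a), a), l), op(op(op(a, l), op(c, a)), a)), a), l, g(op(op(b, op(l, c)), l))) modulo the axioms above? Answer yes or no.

Answer: no — op(c, d(op(c, l), op(l, l)), g(op(b, c, l, l)), l) vs op(c, d(op(l, l), op(c, l)), g(op(b, c, l, l)), l)

Derivation:
Left:  op(l, c, g(op(l, c, l, b)), d(op(c, op(l, a)), op(op(op(a, l), a), op(a, op(a, l)))))
  Inside:  g(op(l, c, l, b))  →  g(op(b, c, l, l))
  Inside:  d(op(c, op(l, a)), op(op(op(a, l), a), op(a, op(a, l))))  →  d(op(c, l), op(l, l))
  Order the arguments:  op(c, d(op(c, l), op(l, l)), g(op(b, c, l, l)), l)
Right:  op(c, op(d(op(op(op(l, a), a), l), op(op(op(a, l), op(c, a)), a)), a), l, g(op(op(b, op(l, c)), l)))
  Flatten:  op(c, d(op(op(op(l, a), a), l), op(op(op(a, l), op(c, a)), a)), a, l, g(op(op(b, op(l, c)), l)))
  Canonicalize subterm:  d(op(op(op(l, a), a), l), op(op(op(a, l), op(c, a)), a))  →  d(op(l, l), op(c, l))
  Inside:  g(op(op(b, op(l, c)), l))  →  g(op(b, c, l, l))
  Drop the unit:  drop a
  Sort arguments:  op(c, d(op(l, l), op(c, l)), g(op(b, c, l, l)), l)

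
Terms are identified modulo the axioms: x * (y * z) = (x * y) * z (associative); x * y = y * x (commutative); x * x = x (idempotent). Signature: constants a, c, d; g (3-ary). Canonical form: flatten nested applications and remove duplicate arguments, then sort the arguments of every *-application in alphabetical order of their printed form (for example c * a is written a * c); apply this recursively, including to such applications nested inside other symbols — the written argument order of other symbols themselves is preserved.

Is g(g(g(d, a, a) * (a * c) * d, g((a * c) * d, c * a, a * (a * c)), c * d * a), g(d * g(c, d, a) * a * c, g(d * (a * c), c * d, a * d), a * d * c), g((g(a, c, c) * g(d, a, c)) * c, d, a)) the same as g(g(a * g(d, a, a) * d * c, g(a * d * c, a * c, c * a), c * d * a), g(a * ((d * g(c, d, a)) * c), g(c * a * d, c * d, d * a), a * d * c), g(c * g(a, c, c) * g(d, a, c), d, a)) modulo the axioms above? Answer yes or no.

Left:  g(g(g(d, a, a) * (a * c) * d, g((a * c) * d, c * a, a * (a * c)), c * d * a), g(d * g(c, d, a) * a * c, g(d * (a * c), c * d, a * d), a * d * c), g((g(a, c, c) * g(d, a, c)) * c, d, a))
  Focus inside:  (g(a, c, c) * g(d, a, c)) * c
  Flatten:  g(a, c, c) * g(d, a, c) * c
  Sort:  c * g(a, c, c) * g(d, a, c)
  Put back:  g(g(a * c * d * g(d, a, a), g(a * c * d, a * c, a * c), a * c * d), g(a * c * d * g(c, d, a), g(a * c * d, c * d, a * d), a * c * d), g(c * g(a, c, c) * g(d, a, c), d, a))
Right:  g(g(a * g(d, a, a) * d * c, g(a * d * c, a * c, c * a), c * d * a), g(a * ((d * g(c, d, a)) * c), g(c * a * d, c * d, d * a), a * d * c), g(c * g(a, c, c) * g(d, a, c), d, a))
  Descend into:  a * ((d * g(c, d, a)) * c)
  Merge nested applications:  a * d * g(c, d, a) * c
  Sort:  a * c * d * g(c, d, a)
  Reassemble:  g(g(a * c * d * g(d, a, a), g(a * c * d, a * c, a * c), a * c * d), g(a * c * d * g(c, d, a), g(a * c * d, c * d, a * d), a * c * d), g(c * g(a, c, c) * g(d, a, c), d, a))

Answer: yes — both canonical forms are g(g(a * c * d * g(d, a, a), g(a * c * d, a * c, a * c), a * c * d), g(a * c * d * g(c, d, a), g(a * c * d, c * d, a * d), a * c * d), g(c * g(a, c, c) * g(d, a, c), d, a))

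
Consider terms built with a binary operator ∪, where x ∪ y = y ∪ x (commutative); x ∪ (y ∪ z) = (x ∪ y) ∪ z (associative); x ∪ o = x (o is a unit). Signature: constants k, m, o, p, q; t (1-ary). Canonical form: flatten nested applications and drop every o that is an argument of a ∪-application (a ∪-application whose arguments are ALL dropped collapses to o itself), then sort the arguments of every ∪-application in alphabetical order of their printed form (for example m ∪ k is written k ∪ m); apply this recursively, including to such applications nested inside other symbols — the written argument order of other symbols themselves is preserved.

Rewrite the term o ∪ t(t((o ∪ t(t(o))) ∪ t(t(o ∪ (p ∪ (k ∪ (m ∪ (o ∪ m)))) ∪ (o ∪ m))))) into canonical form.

Inside:  t(t((o ∪ t(t(o))) ∪ t(t(o ∪ (p ∪ (k ∪ (m ∪ (o ∪ m)))) ∪ (o ∪ m)))))  →  t(t(t(t(k ∪ m ∪ m ∪ m ∪ p)) ∪ t(t(o))))
Unit:  drop o
Sort arguments:  t(t(t(t(k ∪ m ∪ m ∪ m ∪ p)) ∪ t(t(o))))

Answer: t(t(t(t(k ∪ m ∪ m ∪ m ∪ p)) ∪ t(t(o))))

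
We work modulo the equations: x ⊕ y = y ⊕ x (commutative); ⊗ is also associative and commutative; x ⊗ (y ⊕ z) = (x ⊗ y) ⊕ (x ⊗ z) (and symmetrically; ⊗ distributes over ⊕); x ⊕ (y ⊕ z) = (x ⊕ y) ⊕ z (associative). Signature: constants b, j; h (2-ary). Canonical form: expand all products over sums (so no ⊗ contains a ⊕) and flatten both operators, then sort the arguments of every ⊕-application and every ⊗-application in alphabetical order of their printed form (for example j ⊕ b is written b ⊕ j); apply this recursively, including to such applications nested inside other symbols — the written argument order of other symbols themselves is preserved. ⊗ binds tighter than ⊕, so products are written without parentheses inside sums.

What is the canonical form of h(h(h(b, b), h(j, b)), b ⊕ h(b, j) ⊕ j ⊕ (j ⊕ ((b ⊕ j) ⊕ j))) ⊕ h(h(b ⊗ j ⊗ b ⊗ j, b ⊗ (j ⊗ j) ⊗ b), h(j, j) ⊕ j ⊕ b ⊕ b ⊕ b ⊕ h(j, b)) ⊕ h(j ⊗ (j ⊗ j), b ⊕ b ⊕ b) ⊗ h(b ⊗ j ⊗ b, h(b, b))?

Answer: h(b ⊗ b ⊗ j, h(b, b)) ⊗ h(j ⊗ j ⊗ j, b ⊕ b ⊕ b) ⊕ h(h(b ⊗ b ⊗ j ⊗ j, b ⊗ b ⊗ j ⊗ j), b ⊕ b ⊕ b ⊕ h(j, b) ⊕ h(j, j) ⊕ j) ⊕ h(h(h(b, b), h(j, b)), b ⊕ b ⊕ h(b, j) ⊕ j ⊕ j ⊕ j ⊕ j)

Derivation:
Merge nested applications:  h(h(h(b, b), h(j, b)), b ⊕ b ⊕ h(b, j) ⊕ j ⊕ j ⊕ j ⊕ j) ⊕ h(h(b ⊗ b ⊗ j ⊗ j, b ⊗ b ⊗ j ⊗ j), b ⊕ b ⊕ b ⊕ h(j, b) ⊕ h(j, j) ⊕ j) ⊕ h(b ⊗ b ⊗ j, h(b, b)) ⊗ h(j ⊗ j ⊗ j, b ⊕ b ⊕ b)
Order the arguments:  h(b ⊗ b ⊗ j, h(b, b)) ⊗ h(j ⊗ j ⊗ j, b ⊕ b ⊕ b) ⊕ h(h(b ⊗ b ⊗ j ⊗ j, b ⊗ b ⊗ j ⊗ j), b ⊕ b ⊕ b ⊕ h(j, b) ⊕ h(j, j) ⊕ j) ⊕ h(h(h(b, b), h(j, b)), b ⊕ b ⊕ h(b, j) ⊕ j ⊕ j ⊕ j ⊕ j)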